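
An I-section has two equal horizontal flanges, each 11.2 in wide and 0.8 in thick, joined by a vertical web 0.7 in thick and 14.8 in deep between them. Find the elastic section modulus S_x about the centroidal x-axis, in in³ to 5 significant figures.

Treat the section as a set of non-overlapping primitives; coordinates are from the bounding-box lower-left.
Bottom flange: 11.2 × 0.8, A = 8.96 in², y = 0.4 in, Ī = 0.4778667 in⁴.
Web: 0.7 × 14.8, A = 10.36 in², y = 8.2 in, Ī = 189.1045 in⁴.
Top flange: 11.2 × 0.8, A = 8.96 in², y = 16 in, Ī = 0.4778667 in⁴.
By symmetry the centroid is at mid-height, ȳ = 8.2 in.
Transfer each piece to the centroidal x-axis using Ī + A·d² with d = y − 8.2:
  bottom flange: d = -7.8 in → contributes +545.6043 in⁴
  web: d = 0 in → contributes +189.1045 in⁴
  top flange: d = 7.8 in → contributes +545.6043 in⁴
Total I = 1280.313 in⁴.
Extreme fibre distance c = 8.2 in; S = I/c = 156.1357 in³.

S_x ≈ 156.14 in³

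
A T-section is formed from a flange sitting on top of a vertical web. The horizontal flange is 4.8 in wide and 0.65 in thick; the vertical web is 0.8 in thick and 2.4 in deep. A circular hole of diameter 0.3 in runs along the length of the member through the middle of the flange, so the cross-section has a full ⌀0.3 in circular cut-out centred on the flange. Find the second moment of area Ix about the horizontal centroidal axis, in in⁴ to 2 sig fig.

Split into non-overlapping primitives; take the origin at the lower-left of the bounding box.
Flange: 4.8 × 0.65, A = 3.12 in², y = 2.725 in, Ī = 0.1099 in⁴.
Web: 0.8 × 2.4, A = 1.92 in², y = 1.2 in, Ī = 0.9216 in⁴.
Hole (subtracted): ⌀0.3, A = 0.07069 in², y = 2.725 in, Ī = 0.0003976 in⁴.
Centroid: ȳ = ΣA·y / ΣA = 2.136 in.
Transfer each piece to the horizontal centroidal axis using Ī + A·d² with d = y − 2.136:
  flange: d = 0.5892 in → contributes +1.193 in⁴
  web: d = -0.9358 in → contributes +2.603 in⁴
  hole: d = 0.5892 in → contributes −0.02494 in⁴
Total I = 3.771 in⁴.

Ix ≈ 3.8 in⁴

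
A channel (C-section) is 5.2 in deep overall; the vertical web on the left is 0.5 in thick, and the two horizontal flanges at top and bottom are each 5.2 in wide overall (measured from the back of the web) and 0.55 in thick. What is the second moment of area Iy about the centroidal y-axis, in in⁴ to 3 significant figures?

Iy ≈ 21.3 in⁴

Break the section into simple shapes (no overlaps), measuring from the bottom-left corner of the bounding box.
Web: 0.5 × 5.2, A = 2.6 in², x = 0.25 in, Ī = 0.054167 in⁴.
Top flange (beyond web): 4.7 × 0.55, A = 2.585 in², x = 2.85 in, Ī = 4.7586 in⁴.
Bottom flange (beyond web): 4.7 × 0.55, A = 2.585 in², x = 2.85 in, Ī = 4.7586 in⁴.
Centroid: x̄ = ΣA·x / ΣA = 1.98 in.
Transfer each piece to the centroidal y-axis using Ī + A·d² with d = x − 1.98:
  web: d = -1.73 in → contributes +7.8356 in⁴
  top flange (beyond web): d = 0.87001 in → contributes +6.7152 in⁴
  bottom flange (beyond web): d = 0.87001 in → contributes +6.7152 in⁴
Total I = 21.266 in⁴.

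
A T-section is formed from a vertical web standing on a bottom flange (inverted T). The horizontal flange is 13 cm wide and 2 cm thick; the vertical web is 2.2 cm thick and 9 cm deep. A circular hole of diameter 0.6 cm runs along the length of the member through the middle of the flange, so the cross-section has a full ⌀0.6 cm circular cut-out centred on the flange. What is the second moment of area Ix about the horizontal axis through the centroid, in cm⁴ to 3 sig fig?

Break the section into simple shapes (no overlaps), measuring from the bottom-left corner of the bounding box.
Flange: 13 × 2, A = 26 cm², y = 1 cm, Ī = 8.6667 cm⁴.
Web: 2.2 × 9, A = 19.8 cm², y = 6.5 cm, Ī = 133.65 cm⁴.
Hole (subtracted): ⌀0.6, A = 0.28274 cm², y = 1 cm, Ī = 0.0063617 cm⁴.
Centroid: ȳ = ΣA·y / ΣA = 3.3925 cm.
Transfer each piece to the horizontal axis through the centroid using Ī + A·d² with d = y − 3.3925:
  flange: d = -2.3925 cm → contributes +157.49 cm⁴
  web: d = 3.1075 cm → contributes +324.85 cm⁴
  hole: d = -2.3925 cm → contributes −1.6248 cm⁴
Total I = 480.72 cm⁴.

Ix ≈ 481 cm⁴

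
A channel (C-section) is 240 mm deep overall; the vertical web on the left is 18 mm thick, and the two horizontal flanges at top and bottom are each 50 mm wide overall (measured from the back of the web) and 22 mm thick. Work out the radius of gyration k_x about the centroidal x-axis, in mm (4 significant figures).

k_x ≈ 80.94 mm

Decompose the section into non-overlapping parts with the origin at the bottom-left of its bounding rectangle.
Web: 18 × 240, A = 4 320 mm², y = 120 mm, Ī = 20 736 000 mm⁴.
Top flange (beyond web): 32 × 22, A = 704 mm², y = 229 mm, Ī = 28394.7 mm⁴.
Bottom flange (beyond web): 32 × 22, A = 704 mm², y = 11 mm, Ī = 28394.7 mm⁴.
By symmetry the centroid is at mid-height, ȳ = 120 mm.
Transfer each piece to the centroidal x-axis using Ī + A·d² with d = y − 120:
  web: d = 0 mm → contributes +20 736 000 mm⁴
  top flange (beyond web): d = 109 mm → contributes +8 392 619 mm⁴
  bottom flange (beyond web): d = -109 mm → contributes +8 392 619 mm⁴
Total I = 37 521 237 mm⁴.
Radius of gyration: k = √(I/A) = √(37 521 237 / 5 728) = 80.9351 mm.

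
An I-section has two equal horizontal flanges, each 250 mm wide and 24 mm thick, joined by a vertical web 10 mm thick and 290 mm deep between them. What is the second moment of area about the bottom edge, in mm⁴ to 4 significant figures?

Treat the section as a set of non-overlapping primitives; coordinates are from the bounding-box lower-left.
Bottom flange: 250 × 24, A = 6 000 mm², y = 12 mm, Ī = 288 000 mm⁴.
Web: 10 × 290, A = 2 900 mm², y = 169 mm, Ī = 20 324 167 mm⁴.
Top flange: 250 × 24, A = 6 000 mm², y = 326 mm, Ī = 288 000 mm⁴.
Transfer each piece to the bottom edge using Ī + A·d² with d = y − 0:
  bottom flange: d = 12 mm → contributes +1 152 000 mm⁴
  web: d = 169 mm → contributes +103 151 067 mm⁴
  top flange: d = 326 mm → contributes +637 944 000 mm⁴
Total I = 742 247 067 mm⁴.

I_base ≈ 7.422 × 10⁸ mm⁴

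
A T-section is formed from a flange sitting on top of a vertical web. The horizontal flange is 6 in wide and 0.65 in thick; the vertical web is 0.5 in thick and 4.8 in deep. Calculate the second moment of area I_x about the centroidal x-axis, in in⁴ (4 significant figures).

Treat the section as a set of non-overlapping primitives; coordinates are from the bounding-box lower-left.
Flange: 6 × 0.65, A = 3.9 in², y = 5.125 in, Ī = 0.137313 in⁴.
Web: 0.5 × 4.8, A = 2.4 in², y = 2.4 in, Ī = 4.608 in⁴.
Centroid: ȳ = ΣA·y / ΣA = 4.0869 in.
Transfer each piece to the centroidal x-axis using Ī + A·d² with d = y − 4.0869:
  flange: d = 1.0381 in → contributes +4.34012 in⁴
  web: d = -1.6869 in → contributes +11.4376 in⁴
Total I = 15.7777 in⁴.

I_x ≈ 15.78 in⁴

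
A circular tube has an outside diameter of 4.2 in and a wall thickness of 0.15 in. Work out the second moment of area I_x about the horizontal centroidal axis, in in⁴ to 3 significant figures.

Decompose the section into non-overlapping parts with the origin at the bottom-left of its bounding rectangle.
Outer circle: ⌀4.2, A = 13.854 in², y = 2.1 in, Ī = 15.275 in⁴.
Bore (subtracted): ⌀3.9, A = 11.946 in², y = 2.1 in, Ī = 11.356 in⁴.
By symmetry the centroid is at mid-height, ȳ = 2.1 in.
All pieces are centred on the horizontal centroidal axis, so I = ΣĪ (holes subtracted) = 3.9184 in⁴.

I_x ≈ 3.92 in⁴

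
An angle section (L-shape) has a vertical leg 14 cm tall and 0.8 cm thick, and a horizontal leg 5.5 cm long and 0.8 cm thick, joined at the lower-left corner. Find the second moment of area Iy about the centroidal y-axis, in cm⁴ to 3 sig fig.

Break the section into simple shapes (no overlaps), measuring from the bottom-left corner of the bounding box.
Vertical leg: 0.8 × 14, A = 11.2 cm², x = 0.4 cm, Ī = 0.59733 cm⁴.
Horizontal leg (remainder): 4.7 × 0.8, A = 3.76 cm², x = 3.15 cm, Ī = 6.9215 cm⁴.
Centroid: x̄ = ΣA·x / ΣA = 1.0912 cm.
Transfer each piece to the centroidal y-axis using Ī + A·d² with d = x − 1.0912:
  vertical leg: d = -0.69118 cm → contributes +5.9479 cm⁴
  horizontal leg (remainder): d = 2.0588 cm → contributes +22.859 cm⁴
Total I = 28.807 cm⁴.

Iy ≈ 28.8 cm⁴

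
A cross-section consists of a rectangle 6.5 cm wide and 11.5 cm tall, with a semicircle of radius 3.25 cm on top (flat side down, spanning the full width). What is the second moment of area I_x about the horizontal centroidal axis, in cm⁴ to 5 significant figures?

I_x ≈ 1526.2 cm⁴

Split into non-overlapping primitives; take the origin at the lower-left of the bounding box.
Rectangular body: 6.5 × 11.5, A = 74.75 cm², y = 5.75 cm, Ī = 823.8073 cm⁴.
Semicircular cap: semicircle r = 3.25, A = 16.59154 cm², y = 12.87934 cm, Ī = 12.24519 cm⁴.
Centroid: ȳ = ΣA·y / ΣA = 7.044994 cm.
Transfer each piece to the horizontal centroidal axis using Ī + A·d² with d = y − 7.044994:
  rectangular body: d = -1.294994 cm → contributes +949.1638 cm⁴
  semicircular cap: d = 5.834349 cm → contributes +577.0149 cm⁴
Total I = 1526.179 cm⁴.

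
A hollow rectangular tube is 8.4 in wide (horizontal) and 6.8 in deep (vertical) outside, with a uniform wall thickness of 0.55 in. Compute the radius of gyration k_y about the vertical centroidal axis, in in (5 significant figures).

Decompose the section into non-overlapping parts with the origin at the bottom-left of its bounding rectangle.
Outer rectangle: 8.4 × 6.8, A = 57.12 in², x = 4.2 in, Ī = 335.8656 in⁴.
Inner void (subtracted): 7.3 × 5.7, A = 41.61 in², x = 4.2 in, Ī = 184.7831 in⁴.
By symmetry the centroid is at mid-width, x̄ = 4.2 in.
All pieces are centred on the vertical centroidal axis, so I = ΣĪ (holes subtracted) = 151.0825 in⁴.
Radius of gyration: k = √(I/A) = √(151.0825 / 15.51) = 3.121054 in.

k_y ≈ 3.1211 in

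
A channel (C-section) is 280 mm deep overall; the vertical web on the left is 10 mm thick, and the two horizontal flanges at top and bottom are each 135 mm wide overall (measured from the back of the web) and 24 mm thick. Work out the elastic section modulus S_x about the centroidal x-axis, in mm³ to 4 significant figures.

S_x ≈ 8.349 × 10⁵ mm³

Break the section into simple shapes (no overlaps), measuring from the bottom-left corner of the bounding box.
Web: 10 × 280, A = 2 800 mm², y = 140 mm, Ī = 18 293 333 mm⁴.
Top flange (beyond web): 125 × 24, A = 3 000 mm², y = 268 mm, Ī = 144 000 mm⁴.
Bottom flange (beyond web): 125 × 24, A = 3 000 mm², y = 12 mm, Ī = 144 000 mm⁴.
By symmetry the centroid is at mid-height, ȳ = 140 mm.
Transfer each piece to the centroidal x-axis using Ī + A·d² with d = y − 140:
  web: d = 0 mm → contributes +18 293 333 mm⁴
  top flange (beyond web): d = 128 mm → contributes +49 296 000 mm⁴
  bottom flange (beyond web): d = -128 mm → contributes +49 296 000 mm⁴
Total I = 116 885 333 mm⁴.
Extreme fibre distance c = 140 mm; S = I/c = 834 895 mm³.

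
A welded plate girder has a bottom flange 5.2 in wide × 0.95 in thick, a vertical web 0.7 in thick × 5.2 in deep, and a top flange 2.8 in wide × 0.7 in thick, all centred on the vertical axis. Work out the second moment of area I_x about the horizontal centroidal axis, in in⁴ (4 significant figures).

Treat the section as a set of non-overlapping primitives; coordinates are from the bounding-box lower-left.
Bottom plate: 5.2 × 0.95, A = 4.94 in², y = 0.475 in, Ī = 0.371529 in⁴.
Web plate: 0.7 × 5.2, A = 3.64 in², y = 3.55 in, Ī = 8.20213 in⁴.
Top plate: 2.8 × 0.7, A = 1.96 in², y = 6.5 in, Ī = 0.0800333 in⁴.
Centroid: ȳ = ΣA·y / ΣA = 2.65735 in.
Transfer each piece to the horizontal centroidal axis using Ī + A·d² with d = y − 2.65735:
  bottom plate: d = -2.18235 in → contributes +23.8991 in⁴
  web plate: d = 0.892647 in → contributes +11.1026 in⁴
  top plate: d = 3.84265 in → contributes +29.0213 in⁴
Total I = 64.0229 in⁴.

I_x ≈ 64.02 in⁴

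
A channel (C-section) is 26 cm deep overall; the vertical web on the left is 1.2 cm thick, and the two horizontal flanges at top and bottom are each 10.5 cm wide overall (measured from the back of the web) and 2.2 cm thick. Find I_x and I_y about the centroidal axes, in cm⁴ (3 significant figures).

Break the section into simple shapes (no overlaps), measuring from the bottom-left corner of the bounding box.
Web: 1.2 × 26, A = 31.2 cm², y = 13 cm, Ī = 1757.6 cm⁴.
Top flange (beyond web): 9.3 × 2.2, A = 20.46 cm², y = 24.9 cm, Ī = 8.2522 cm⁴.
Bottom flange (beyond web): 9.3 × 2.2, A = 20.46 cm², y = 1.1 cm, Ī = 8.2522 cm⁴.
By symmetry the centroid is at mid-height, ȳ = 13 cm.
Transfer each piece to the centroidal x-axis using Ī + A·d² with d = y − 13:
  web: d = 0 cm → contributes +1757.6 cm⁴
  top flange (beyond web): d = 11.9 cm → contributes +2905.6 cm⁴
  bottom flange (beyond web): d = -11.9 cm → contributes +2905.6 cm⁴
Total I = 7568.8 cm⁴.
For the y-axis: x̄ = 3.5788 cm.
Repeating about the centroidal y-axis gives I_y = 786.6 cm⁴.

I_x ≈ 7570 cm⁴, I_y ≈ 787 cm⁴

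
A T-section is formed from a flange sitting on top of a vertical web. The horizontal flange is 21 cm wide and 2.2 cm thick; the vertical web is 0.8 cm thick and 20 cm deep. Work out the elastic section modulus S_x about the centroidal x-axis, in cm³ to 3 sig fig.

Break the section into simple shapes (no overlaps), measuring from the bottom-left corner of the bounding box.
Flange: 21 × 2.2, A = 46.2 cm², y = 21.1 cm, Ī = 18.634 cm⁴.
Web: 0.8 × 20, A = 16 cm², y = 10 cm, Ī = 533.33 cm⁴.
Centroid: ȳ = ΣA·y / ΣA = 18.245 cm.
Transfer each piece to the centroidal x-axis using Ī + A·d² with d = y − 18.245:
  flange: d = 2.8553 cm → contributes +395.29 cm⁴
  web: d = -8.2447 cm → contributes +1620.9 cm⁴
Total I = 2016.2 cm⁴.
Extreme fibre distance c = 18.245 cm; S = I/c = 110.51 cm³.

S_x ≈ 111 cm³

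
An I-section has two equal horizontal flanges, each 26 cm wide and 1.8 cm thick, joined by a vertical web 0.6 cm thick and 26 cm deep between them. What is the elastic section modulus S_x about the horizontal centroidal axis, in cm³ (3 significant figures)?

Split into non-overlapping primitives; take the origin at the lower-left of the bounding box.
Bottom flange: 26 × 1.8, A = 46.8 cm², y = 0.9 cm, Ī = 12.636 cm⁴.
Web: 0.6 × 26, A = 15.6 cm², y = 14.8 cm, Ī = 878.8 cm⁴.
Top flange: 26 × 1.8, A = 46.8 cm², y = 28.7 cm, Ī = 12.636 cm⁴.
By symmetry the centroid is at mid-height, ȳ = 14.8 cm.
Transfer each piece to the horizontal centroidal axis using Ī + A·d² with d = y − 14.8:
  bottom flange: d = -13.9 cm → contributes +9054.9 cm⁴
  web: d = 0 cm → contributes +878.8 cm⁴
  top flange: d = 13.9 cm → contributes +9054.9 cm⁴
Total I = 18 989 cm⁴.
Extreme fibre distance c = 14.8 cm; S = I/c = 1 283 cm³.

S_x ≈ 1280 cm³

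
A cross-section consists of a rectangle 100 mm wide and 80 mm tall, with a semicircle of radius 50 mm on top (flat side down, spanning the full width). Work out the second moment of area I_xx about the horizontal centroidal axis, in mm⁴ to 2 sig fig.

I_xx ≈ 1.5 × 10⁷ mm⁴

Break the section into simple shapes (no overlaps), measuring from the bottom-left corner of the bounding box.
Rectangular body: 100 × 80, A = 8 000 mm², y = 40 mm, Ī = 4 266 667 mm⁴.
Semicircular cap: semicircle r = 50, A = 3 927 mm², y = 101.2 mm, Ī = 685 981 mm⁴.
Centroid: ȳ = ΣA·y / ΣA = 60.16 mm.
Transfer each piece to the horizontal centroidal axis using Ī + A·d² with d = y − 60.16:
  rectangular body: d = -20.16 mm → contributes +7 517 120 mm⁴
  semicircular cap: d = 41.06 mm → contributes +7 307 751 mm⁴
Total I = 14 824 871 mm⁴.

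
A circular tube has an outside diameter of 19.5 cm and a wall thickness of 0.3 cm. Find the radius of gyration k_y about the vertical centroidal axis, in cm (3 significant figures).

Treat the section as a set of non-overlapping primitives; coordinates are from the bounding-box lower-left.
Outer circle: ⌀19.5, A = 298.65 cm², x = 9.75 cm, Ī = 7097.5 cm⁴.
Bore (subtracted): ⌀18.9, A = 280.55 cm², x = 9.75 cm, Ī = 6263.5 cm⁴.
By symmetry the centroid is at mid-width, x̄ = 9.75 cm.
All pieces are centred on the vertical centroidal axis, so I = ΣĪ (holes subtracted) = 834.05 cm⁴.
Radius of gyration: k = √(I/A) = √(834.05 / 18.096) = 6.7891 cm.

k_y ≈ 6.79 cm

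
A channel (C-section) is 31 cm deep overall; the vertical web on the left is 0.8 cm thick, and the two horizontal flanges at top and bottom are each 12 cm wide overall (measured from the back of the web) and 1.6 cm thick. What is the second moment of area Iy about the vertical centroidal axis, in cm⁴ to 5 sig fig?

Treat the section as a set of non-overlapping primitives; coordinates are from the bounding-box lower-left.
Web: 0.8 × 31, A = 24.8 cm², x = 0.4 cm, Ī = 1.322667 cm⁴.
Top flange (beyond web): 11.2 × 1.6, A = 17.92 cm², x = 6.4 cm, Ī = 187.3237 cm⁴.
Bottom flange (beyond web): 11.2 × 1.6, A = 17.92 cm², x = 6.4 cm, Ī = 187.3237 cm⁴.
Centroid: x̄ = ΣA·x / ΣA = 3.946174 cm.
Transfer each piece to the vertical centroidal axis using Ī + A·d² with d = x − 3.946174:
  web: d = -3.546174 cm → contributes +313.1914 cm⁴
  top flange (beyond web): d = 2.453826 cm → contributes +295.2247 cm⁴
  bottom flange (beyond web): d = 2.453826 cm → contributes +295.2247 cm⁴
Total I = 903.6408 cm⁴.

Iy ≈ 903.64 cm⁴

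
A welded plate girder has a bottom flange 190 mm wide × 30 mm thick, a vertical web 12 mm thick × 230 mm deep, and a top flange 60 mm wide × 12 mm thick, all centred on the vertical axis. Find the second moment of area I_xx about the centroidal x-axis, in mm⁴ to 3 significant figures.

I_xx ≈ 7.29 × 10⁷ mm⁴

Break the section into simple shapes (no overlaps), measuring from the bottom-left corner of the bounding box.
Bottom plate: 190 × 30, A = 5 700 mm², y = 15 mm, Ī = 427 500 mm⁴.
Web plate: 12 × 230, A = 2 760 mm², y = 145 mm, Ī = 12 167 000 mm⁴.
Top plate: 60 × 12, A = 720 mm², y = 266 mm, Ī = 8 640 mm⁴.
Centroid: ȳ = ΣA·y / ΣA = 73.771 mm.
Transfer each piece to the centroidal x-axis using Ī + A·d² with d = y − 73.771:
  bottom plate: d = -58.771 mm → contributes +20 115 636 mm⁴
  web plate: d = 71.229 mm → contributes +26 169 959 mm⁴
  top plate: d = 192.23 mm → contributes +26 614 005 mm⁴
Total I = 72 899 600 mm⁴.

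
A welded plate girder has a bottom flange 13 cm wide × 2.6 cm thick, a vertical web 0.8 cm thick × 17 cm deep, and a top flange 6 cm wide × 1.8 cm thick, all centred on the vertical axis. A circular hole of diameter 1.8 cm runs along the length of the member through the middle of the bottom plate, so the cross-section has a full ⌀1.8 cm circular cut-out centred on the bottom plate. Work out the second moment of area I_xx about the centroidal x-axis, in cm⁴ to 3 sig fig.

I_xx ≈ 3550 cm⁴

Split into non-overlapping primitives; take the origin at the lower-left of the bounding box.
Bottom plate: 13 × 2.6, A = 33.8 cm², y = 1.3 cm, Ī = 19.041 cm⁴.
Web plate: 0.8 × 17, A = 13.6 cm², y = 11.1 cm, Ī = 327.53 cm⁴.
Top plate: 6 × 1.8, A = 10.8 cm², y = 20.5 cm, Ī = 2.916 cm⁴.
Hole (subtracted): ⌀1.8, A = 2.5447 cm², y = 1.3 cm, Ī = 0.5153 cm⁴.
Centroid: ȳ = ΣA·y / ΣA = 7.4205 cm.
Transfer each piece to the centroidal x-axis using Ī + A·d² with d = y − 7.4205:
  bottom plate: d = -6.1205 cm → contributes +1285.2 cm⁴
  web plate: d = 3.6795 cm → contributes +511.66 cm⁴
  top plate: d = 13.079 cm → contributes +1850.5 cm⁴
  hole: d = -6.1205 cm → contributes −95.842 cm⁴
Total I = 3551.5 cm⁴.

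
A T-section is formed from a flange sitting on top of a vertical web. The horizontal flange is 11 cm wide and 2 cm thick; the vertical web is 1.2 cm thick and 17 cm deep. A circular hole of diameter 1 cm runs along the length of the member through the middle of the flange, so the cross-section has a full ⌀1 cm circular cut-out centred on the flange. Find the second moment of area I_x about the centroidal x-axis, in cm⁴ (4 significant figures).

Break the section into simple shapes (no overlaps), measuring from the bottom-left corner of the bounding box.
Flange: 11 × 2, A = 22 cm², y = 18 cm, Ī = 7.33333 cm⁴.
Web: 1.2 × 17, A = 20.4 cm², y = 8.5 cm, Ī = 491.3 cm⁴.
Hole (subtracted): ⌀1, A = 0.785398 cm², y = 18 cm, Ī = 0.0490874 cm⁴.
Centroid: ȳ = ΣA·y / ΣA = 13.343 cm.
Transfer each piece to the centroidal x-axis using Ī + A·d² with d = y − 13.343:
  flange: d = 4.65702 cm → contributes +484.466 cm⁴
  web: d = -4.84298 cm → contributes +969.771 cm⁴
  hole: d = 4.65702 cm → contributes −17.0827 cm⁴
Total I = 1437.15 cm⁴.

I_x ≈ 1437 cm⁴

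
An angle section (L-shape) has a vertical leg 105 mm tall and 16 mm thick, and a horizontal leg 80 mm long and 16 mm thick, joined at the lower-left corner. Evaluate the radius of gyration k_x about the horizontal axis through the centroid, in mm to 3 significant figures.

Decompose the section into non-overlapping parts with the origin at the bottom-left of its bounding rectangle.
Vertical leg: 16 × 105, A = 1 680 mm², y = 52.5 mm, Ī = 1 543 500 mm⁴.
Horizontal leg (remainder): 64 × 16, A = 1 024 mm², y = 8 mm, Ī = 21 845 mm⁴.
Centroid: ȳ = ΣA·y / ΣA = 35.648 mm.
Transfer each piece to the horizontal axis through the centroid using Ī + A·d² with d = y − 35.648:
  vertical leg: d = 16.852 mm → contributes +2 020 607 mm⁴
  horizontal leg (remainder): d = -27.648 mm → contributes +804 599 mm⁴
Total I = 2 825 206 mm⁴.
Radius of gyration: k = √(I/A) = √(2 825 206 / 2 704) = 32.324 mm.

k_x ≈ 32.3 mm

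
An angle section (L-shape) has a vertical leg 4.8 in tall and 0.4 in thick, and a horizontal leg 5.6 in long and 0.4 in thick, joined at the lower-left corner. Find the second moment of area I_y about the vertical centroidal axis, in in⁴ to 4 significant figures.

I_y ≈ 12.54 in⁴

Treat the section as a set of non-overlapping primitives; coordinates are from the bounding-box lower-left.
Vertical leg: 0.4 × 4.8, A = 1.92 in², x = 0.2 in, Ī = 0.0256 in⁴.
Horizontal leg (remainder): 5.2 × 0.4, A = 2.08 in², x = 3 in, Ī = 4.68693 in⁴.
Centroid: x̄ = ΣA·x / ΣA = 1.656 in.
Transfer each piece to the vertical centroidal axis using Ī + A·d² with d = x − 1.656:
  vertical leg: d = -1.456 in → contributes +4.09588 in⁴
  horizontal leg (remainder): d = 1.344 in → contributes +8.44411 in⁴
Total I = 12.54 in⁴.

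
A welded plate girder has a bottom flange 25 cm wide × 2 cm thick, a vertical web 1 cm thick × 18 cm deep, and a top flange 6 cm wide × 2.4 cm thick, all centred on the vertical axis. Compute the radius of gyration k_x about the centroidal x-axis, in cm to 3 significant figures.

Split into non-overlapping primitives; take the origin at the lower-left of the bounding box.
Bottom plate: 25 × 2, A = 50 cm², y = 1 cm, Ī = 16.667 cm⁴.
Web plate: 1 × 18, A = 18 cm², y = 11 cm, Ī = 486 cm⁴.
Top plate: 6 × 2.4, A = 14.4 cm², y = 21.2 cm, Ī = 6.912 cm⁴.
Centroid: ȳ = ΣA·y / ΣA = 6.7146 cm.
Transfer each piece to the centroidal x-axis using Ī + A·d² with d = y − 6.7146:
  bottom plate: d = -5.7146 cm → contributes +1649.5 cm⁴
  web plate: d = 4.2854 cm → contributes +816.57 cm⁴
  top plate: d = 14.485 cm → contributes +3028.4 cm⁴
Total I = 5494.5 cm⁴.
Radius of gyration: k = √(I/A) = √(5494.5 / 82.4) = 8.1658 cm.

k_x ≈ 8.17 cm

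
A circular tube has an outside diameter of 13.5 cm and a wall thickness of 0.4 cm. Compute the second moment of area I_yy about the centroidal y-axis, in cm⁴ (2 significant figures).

I_yy ≈ 350 cm⁴

Break the section into simple shapes (no overlaps), measuring from the bottom-left corner of the bounding box.
Outer circle: ⌀13.5, A = 143.1 cm², x = 6.75 cm, Ī = 1 630 cm⁴.
Bore (subtracted): ⌀12.7, A = 126.7 cm², x = 6.75 cm, Ī = 1 277 cm⁴.
By symmetry the centroid is at mid-width, x̄ = 6.75 cm.
All pieces are centred on the centroidal y-axis, so I = ΣĪ (holes subtracted) = 353.5 cm⁴.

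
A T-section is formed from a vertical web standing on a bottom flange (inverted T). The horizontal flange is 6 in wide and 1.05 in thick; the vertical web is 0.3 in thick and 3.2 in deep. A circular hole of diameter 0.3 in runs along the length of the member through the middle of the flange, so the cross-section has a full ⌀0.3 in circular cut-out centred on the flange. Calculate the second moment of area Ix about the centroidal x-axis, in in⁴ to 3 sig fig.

Ix ≈ 5.15 in⁴

Split into non-overlapping primitives; take the origin at the lower-left of the bounding box.
Flange: 6 × 1.05, A = 6.3 in², y = 0.525 in, Ī = 0.57881 in⁴.
Web: 0.3 × 3.2, A = 0.96 in², y = 2.65 in, Ī = 0.8192 in⁴.
Hole (subtracted): ⌀0.3, A = 0.070686 in², y = 0.525 in, Ī = 0.00039761 in⁴.
Centroid: ȳ = ΣA·y / ΣA = 0.80875 in.
Transfer each piece to the centroidal x-axis using Ī + A·d² with d = y − 0.80875:
  flange: d = -0.28375 in → contributes +1.0861 in⁴
  web: d = 1.8412 in → contributes +4.0738 in⁴
  hole: d = -0.28375 in → contributes −0.006089 in⁴
Total I = 5.1538 in⁴.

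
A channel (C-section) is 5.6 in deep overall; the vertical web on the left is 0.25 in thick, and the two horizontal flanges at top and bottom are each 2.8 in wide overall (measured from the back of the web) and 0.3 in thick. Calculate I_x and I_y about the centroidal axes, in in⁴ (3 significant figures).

Treat the section as a set of non-overlapping primitives; coordinates are from the bounding-box lower-left.
Web: 0.25 × 5.6, A = 1.4 in², y = 2.8 in, Ī = 3.6587 in⁴.
Top flange (beyond web): 2.55 × 0.3, A = 0.765 in², y = 5.45 in, Ī = 0.0057375 in⁴.
Bottom flange (beyond web): 2.55 × 0.3, A = 0.765 in², y = 0.15 in, Ī = 0.0057375 in⁴.
By symmetry the centroid is at mid-height, ȳ = 2.8 in.
Transfer each piece to the centroidal x-axis using Ī + A·d² with d = y − 2.8:
  web: d = 0 in → contributes +3.6587 in⁴
  top flange (beyond web): d = 2.65 in → contributes +5.378 in⁴
  bottom flange (beyond web): d = -2.65 in → contributes +5.378 in⁴
Total I = 14.415 in⁴.
For the y-axis: x̄ = 0.85606 in.
Repeating about the centroidal y-axis gives I_y = 2.2692 in⁴.

I_x ≈ 14.4 in⁴, I_y ≈ 2.27 in⁴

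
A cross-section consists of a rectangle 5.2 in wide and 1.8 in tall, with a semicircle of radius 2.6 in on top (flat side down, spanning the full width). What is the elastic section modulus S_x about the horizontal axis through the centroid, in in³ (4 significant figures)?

Break the section into simple shapes (no overlaps), measuring from the bottom-left corner of the bounding box.
Rectangular body: 5.2 × 1.8, A = 9.36 in², y = 0.9 in, Ī = 2.5272 in⁴.
Semicircular cap: semicircle r = 2.6, A = 10.6186 in², y = 2.90347 in, Ī = 5.01563 in⁴.
Centroid: ȳ = ΣA·y / ΣA = 1.96484 in.
Transfer each piece to the horizontal axis through the centroid using Ī + A·d² with d = y − 1.96484:
  rectangular body: d = -1.06484 in → contributes +13.1404 in⁴
  semicircular cap: d = 0.938631 in → contributes +14.3709 in⁴
Total I = 27.5113 in⁴.
Extreme fibre distance c = 2.43516 in; S = I/c = 11.2976 in³.

S_x ≈ 11.30 in³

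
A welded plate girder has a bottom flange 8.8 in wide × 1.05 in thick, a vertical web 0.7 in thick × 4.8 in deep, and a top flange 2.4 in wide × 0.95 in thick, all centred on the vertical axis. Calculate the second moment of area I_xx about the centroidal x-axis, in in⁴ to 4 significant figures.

Treat the section as a set of non-overlapping primitives; coordinates are from the bounding-box lower-left.
Bottom plate: 8.8 × 1.05, A = 9.24 in², y = 0.525 in, Ī = 0.848925 in⁴.
Web plate: 0.7 × 4.8, A = 3.36 in², y = 3.45 in, Ī = 6.4512 in⁴.
Top plate: 2.4 × 0.95, A = 2.28 in², y = 6.325 in, Ī = 0.171475 in⁴.
Centroid: ȳ = ΣA·y / ΣA = 2.07419 in.
Transfer each piece to the centroidal x-axis using Ī + A·d² with d = y − 2.07419:
  bottom plate: d = -1.54919 in → contributes +23.0249 in⁴
  web plate: d = 1.37581 in → contributes +12.8112 in⁴
  top plate: d = 4.25081 in → contributes +41.3696 in⁴
Total I = 77.2057 in⁴.

I_xx ≈ 77.21 in⁴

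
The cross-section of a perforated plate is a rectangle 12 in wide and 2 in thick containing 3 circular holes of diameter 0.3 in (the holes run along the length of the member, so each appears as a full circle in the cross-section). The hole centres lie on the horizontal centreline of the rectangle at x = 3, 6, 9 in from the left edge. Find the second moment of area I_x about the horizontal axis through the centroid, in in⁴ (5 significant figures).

I_x ≈ 7.9988 in⁴

Treat the section as a set of non-overlapping primitives; coordinates are from the bounding-box lower-left.
Plate: 12 × 2, A = 24 in², y = 1 in, Ī = 8 in⁴.
Hole 1 (subtracted): ⌀0.3, A = 0.07068583 in², y = 1 in, Ī = 0.0003976078 in⁴.
Hole 2 (subtracted): ⌀0.3, A = 0.07068583 in², y = 1 in, Ī = 0.0003976078 in⁴.
Hole 3 (subtracted): ⌀0.3, A = 0.07068583 in², y = 1 in, Ī = 0.0003976078 in⁴.
By symmetry the centroid is at mid-height, ȳ = 1 in.
All pieces are centred on the horizontal axis through the centroid, so I = ΣĪ (holes subtracted) = 7.998807 in⁴.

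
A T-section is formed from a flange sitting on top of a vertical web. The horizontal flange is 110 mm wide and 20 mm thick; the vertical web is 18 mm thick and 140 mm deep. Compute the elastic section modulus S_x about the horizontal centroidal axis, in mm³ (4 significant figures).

Break the section into simple shapes (no overlaps), measuring from the bottom-left corner of the bounding box.
Flange: 110 × 20, A = 2 200 mm², y = 150 mm, Ī = 73333.3 mm⁴.
Web: 18 × 140, A = 2 520 mm², y = 70 mm, Ī = 4 116 000 mm⁴.
Centroid: ȳ = ΣA·y / ΣA = 107.288 mm.
Transfer each piece to the horizontal centroidal axis using Ī + A·d² with d = y − 107.288:
  flange: d = 42.7119 mm → contributes +4 086 801 mm⁴
  web: d = -37.2881 mm → contributes +7 619 821 mm⁴
Total I = 11 706 621 mm⁴.
Extreme fibre distance c = 107.288 mm; S = I/c = 109 114 mm³.

S_x ≈ 1.091 × 10⁵ mm³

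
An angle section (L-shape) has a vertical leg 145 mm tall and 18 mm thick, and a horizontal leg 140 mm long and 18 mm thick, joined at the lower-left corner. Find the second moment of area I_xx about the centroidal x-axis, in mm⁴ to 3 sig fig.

Decompose the section into non-overlapping parts with the origin at the bottom-left of its bounding rectangle.
Vertical leg: 18 × 145, A = 2 610 mm², y = 72.5 mm, Ī = 4 572 938 mm⁴.
Horizontal leg (remainder): 122 × 18, A = 2 196 mm², y = 9 mm, Ī = 59 292 mm⁴.
Centroid: ȳ = ΣA·y / ΣA = 43.485 mm.
Transfer each piece to the centroidal x-axis using Ī + A·d² with d = y − 43.485:
  vertical leg: d = 29.015 mm → contributes +6 770 216 mm⁴
  horizontal leg (remainder): d = -34.485 mm → contributes +2 670 811 mm⁴
Total I = 9 441 027 mm⁴.

I_xx ≈ 9.44 × 10⁶ mm⁴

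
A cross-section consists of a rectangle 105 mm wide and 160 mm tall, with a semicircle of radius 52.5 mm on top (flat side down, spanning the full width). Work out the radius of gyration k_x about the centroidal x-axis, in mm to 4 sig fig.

k_x ≈ 58.65 mm

Break the section into simple shapes (no overlaps), measuring from the bottom-left corner of the bounding box.
Rectangular body: 105 × 160, A = 16 800 mm², y = 80 mm, Ī = 35 840 000 mm⁴.
Semicircular cap: semicircle r = 52.5, A = 4329.51 mm², y = 182.282 mm, Ī = 833 814 mm⁴.
Centroid: ȳ = ΣA·y / ΣA = 100.958 mm.
Transfer each piece to the centroidal x-axis using Ī + A·d² with d = y − 100.958:
  rectangular body: d = -20.9579 mm → contributes +43 219 099 mm⁴
  semicircular cap: d = 81.3238 mm → contributes +29 467 293 mm⁴
Total I = 72 686 391 mm⁴.
Radius of gyration: k = √(I/A) = √(72 686 391 / 21129.5) = 58.6519 mm.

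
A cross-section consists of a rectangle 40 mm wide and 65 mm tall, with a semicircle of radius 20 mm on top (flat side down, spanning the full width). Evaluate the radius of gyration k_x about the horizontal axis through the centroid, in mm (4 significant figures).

k_x ≈ 23.50 mm

Split into non-overlapping primitives; take the origin at the lower-left of the bounding box.
Rectangular body: 40 × 65, A = 2 600 mm², y = 32.5 mm, Ī = 915 417 mm⁴.
Semicircular cap: semicircle r = 20, A = 628.319 mm², y = 73.4883 mm, Ī = 17561.1 mm⁴.
Centroid: ȳ = ΣA·y / ΣA = 40.4774 mm.
Transfer each piece to the horizontal axis through the centroid using Ī + A·d² with d = y − 40.4774:
  rectangular body: d = -7.97743 mm → contributes +1 080 879 mm⁴
  semicircular cap: d = 33.0108 mm → contributes +702 249 mm⁴
Total I = 1 783 128 mm⁴.
Radius of gyration: k = √(I/A) = √(1 783 128 / 3228.32) = 23.5019 mm.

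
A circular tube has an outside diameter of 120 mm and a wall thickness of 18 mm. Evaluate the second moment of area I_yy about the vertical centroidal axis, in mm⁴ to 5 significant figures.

I_yy ≈ 7.7348 × 10⁶ mm⁴

Treat the section as a set of non-overlapping primitives; coordinates are from the bounding-box lower-left.
Outer circle: ⌀120, A = 11309.73 mm², x = 60 mm, Ī = 10 178 760 mm⁴.
Bore (subtracted): ⌀84, A = 5541.769 mm², x = 60 mm, Ī = 2 443 920 mm⁴.
By symmetry the centroid is at mid-width, x̄ = 60 mm.
All pieces are centred on the vertical centroidal axis, so I = ΣĪ (holes subtracted) = 7 734 840 mm⁴.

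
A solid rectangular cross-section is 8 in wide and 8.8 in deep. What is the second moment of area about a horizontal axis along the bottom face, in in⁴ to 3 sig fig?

The section: 8 × 8.8, A = 70.4 in², y = 4.4 in, Ī = 454.31 in⁴.
Transfer it to the bottom edge using Ī + A·d² with d = y − 0:
  the section: d = 4.4 in → contributes +1817.3 in⁴
Total I = 1817.3 in⁴.

I_base ≈ 1820 in⁴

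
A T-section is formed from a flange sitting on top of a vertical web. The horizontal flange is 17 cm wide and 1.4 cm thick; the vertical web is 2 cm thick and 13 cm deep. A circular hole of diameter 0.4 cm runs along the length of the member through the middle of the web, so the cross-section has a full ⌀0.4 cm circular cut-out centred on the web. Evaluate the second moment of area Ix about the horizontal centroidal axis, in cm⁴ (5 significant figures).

Break the section into simple shapes (no overlaps), measuring from the bottom-left corner of the bounding box.
Flange: 17 × 1.4, A = 23.8 cm², y = 13.7 cm, Ī = 3.887333 cm⁴.
Web: 2 × 13, A = 26 cm², y = 6.5 cm, Ī = 366.1667 cm⁴.
Hole (subtracted): ⌀0.4, A = 0.1256637 cm², y = 6.5 cm, Ī = 0.001256637 cm⁴.
Centroid: ȳ = ΣA·y / ΣA = 9.949669 cm.
Transfer each piece to the horizontal centroidal axis using Ī + A·d² with d = y − 9.949669:
  flange: d = 3.750331 cm → contributes +338.634 cm⁴
  web: d = -3.449669 cm → contributes +675.5722 cm⁴
  hole: d = -3.449669 cm → contributes −1.496682 cm⁴
Total I = 1012.71 cm⁴.

Ix ≈ 1012.7 cm⁴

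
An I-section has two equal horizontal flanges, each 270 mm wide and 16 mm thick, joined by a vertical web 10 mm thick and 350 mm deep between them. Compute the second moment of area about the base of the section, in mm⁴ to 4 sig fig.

I_base ≈ 7.681 × 10⁸ mm⁴

Split into non-overlapping primitives; take the origin at the lower-left of the bounding box.
Bottom flange: 270 × 16, A = 4 320 mm², y = 8 mm, Ī = 92 160 mm⁴.
Web: 10 × 350, A = 3 500 mm², y = 191 mm, Ī = 35 729 167 mm⁴.
Top flange: 270 × 16, A = 4 320 mm², y = 374 mm, Ī = 92 160 mm⁴.
Transfer each piece to a horizontal axis along the bottom face using Ī + A·d² with d = y − 0:
  bottom flange: d = 8 mm → contributes +368 640 mm⁴
  web: d = 191 mm → contributes +163 412 667 mm⁴
  top flange: d = 374 mm → contributes +604 356 480 mm⁴
Total I = 768 137 787 mm⁴.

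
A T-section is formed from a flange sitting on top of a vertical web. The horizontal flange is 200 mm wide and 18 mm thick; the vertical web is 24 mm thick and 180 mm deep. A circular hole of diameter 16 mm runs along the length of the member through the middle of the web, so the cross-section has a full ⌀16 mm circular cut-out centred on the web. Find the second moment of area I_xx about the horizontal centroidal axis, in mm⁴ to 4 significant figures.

Decompose the section into non-overlapping parts with the origin at the bottom-left of its bounding rectangle.
Flange: 200 × 18, A = 3 600 mm², y = 189 mm, Ī = 97 200 mm⁴.
Web: 24 × 180, A = 4 320 mm², y = 90 mm, Ī = 11 664 000 mm⁴.
Hole (subtracted): ⌀16, A = 201.062 mm², y = 90 mm, Ī = 3216.99 mm⁴.
Centroid: ȳ = ΣA·y / ΣA = 136.172 mm.
Transfer each piece to the horizontal centroidal axis using Ī + A·d² with d = y − 136.172:
  flange: d = 52.8278 mm → contributes +10 144 013 mm⁴
  web: d = -46.1722 mm → contributes +20 873 669 mm⁴
  hole: d = -46.1722 mm → contributes −431 854 mm⁴
Total I = 30 585 827 mm⁴.

I_xx ≈ 3.059 × 10⁷ mm⁴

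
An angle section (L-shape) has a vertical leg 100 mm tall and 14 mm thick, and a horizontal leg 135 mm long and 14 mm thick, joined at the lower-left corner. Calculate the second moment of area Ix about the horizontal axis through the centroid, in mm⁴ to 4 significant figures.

Ix ≈ 2.612 × 10⁶ mm⁴

Split into non-overlapping primitives; take the origin at the lower-left of the bounding box.
Vertical leg: 14 × 100, A = 1 400 mm², y = 50 mm, Ī = 1 166 667 mm⁴.
Horizontal leg (remainder): 121 × 14, A = 1 694 mm², y = 7 mm, Ī = 27668.7 mm⁴.
Centroid: ȳ = ΣA·y / ΣA = 26.457 mm.
Transfer each piece to the horizontal axis through the centroid using Ī + A·d² with d = y − 26.457:
  vertical leg: d = 23.543 mm → contributes +1 942 648 mm⁴
  horizontal leg (remainder): d = -19.457 mm → contributes +668 975 mm⁴
Total I = 2 611 623 mm⁴.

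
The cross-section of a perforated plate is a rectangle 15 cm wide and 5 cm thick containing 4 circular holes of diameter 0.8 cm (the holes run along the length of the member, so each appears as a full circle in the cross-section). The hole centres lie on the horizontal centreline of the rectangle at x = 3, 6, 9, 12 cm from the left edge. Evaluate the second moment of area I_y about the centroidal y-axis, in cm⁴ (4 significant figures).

Split into non-overlapping primitives; take the origin at the lower-left of the bounding box.
Plate: 15 × 5, A = 75 cm², x = 7.5 cm, Ī = 1406.25 cm⁴.
Hole 1 (subtracted): ⌀0.8, A = 0.502655 cm², x = 3 cm, Ī = 0.0201062 cm⁴.
Hole 2 (subtracted): ⌀0.8, A = 0.502655 cm², x = 6 cm, Ī = 0.0201062 cm⁴.
Hole 3 (subtracted): ⌀0.8, A = 0.502655 cm², x = 9 cm, Ī = 0.0201062 cm⁴.
Hole 4 (subtracted): ⌀0.8, A = 0.502655 cm², x = 12 cm, Ī = 0.0201062 cm⁴.
By symmetry the centroid is at mid-width, x̄ = 7.5 cm.
Transfer each piece to the centroidal y-axis using Ī + A·d² with d = x − 7.5:
  plate: d = 0 cm → contributes +1406.25 cm⁴
  hole 1: d = -4.5 cm → contributes −10.1989 cm⁴
  hole 2: d = -1.5 cm → contributes −1.15108 cm⁴
  hole 3: d = 1.5 cm → contributes −1.15108 cm⁴
  hole 4: d = 4.5 cm → contributes −10.1989 cm⁴
Total I = 1383.55 cm⁴.

I_y ≈ 1384 cm⁴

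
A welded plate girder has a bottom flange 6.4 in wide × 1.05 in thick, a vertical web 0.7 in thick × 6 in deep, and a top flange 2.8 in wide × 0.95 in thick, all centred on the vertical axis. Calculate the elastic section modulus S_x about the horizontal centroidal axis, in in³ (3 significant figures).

S_x ≈ 22.7 in³

Split into non-overlapping primitives; take the origin at the lower-left of the bounding box.
Bottom plate: 6.4 × 1.05, A = 6.72 in², y = 0.525 in, Ī = 0.6174 in⁴.
Web plate: 0.7 × 6, A = 4.2 in², y = 4.05 in, Ī = 12.6 in⁴.
Top plate: 2.8 × 0.95, A = 2.66 in², y = 7.525 in, Ī = 0.20005 in⁴.
Centroid: ȳ = ΣA·y / ΣA = 2.9863 in.
Transfer each piece to the horizontal centroidal axis using Ī + A·d² with d = y − 2.9863:
  bottom plate: d = -2.4613 in → contributes +41.328 in⁴
  web plate: d = 1.0637 in → contributes +17.352 in⁴
  top plate: d = 4.5387 in → contributes +54.995 in⁴
Total I = 113.67 in⁴.
Extreme fibre distance c = 5.0137 in; S = I/c = 22.673 in³.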